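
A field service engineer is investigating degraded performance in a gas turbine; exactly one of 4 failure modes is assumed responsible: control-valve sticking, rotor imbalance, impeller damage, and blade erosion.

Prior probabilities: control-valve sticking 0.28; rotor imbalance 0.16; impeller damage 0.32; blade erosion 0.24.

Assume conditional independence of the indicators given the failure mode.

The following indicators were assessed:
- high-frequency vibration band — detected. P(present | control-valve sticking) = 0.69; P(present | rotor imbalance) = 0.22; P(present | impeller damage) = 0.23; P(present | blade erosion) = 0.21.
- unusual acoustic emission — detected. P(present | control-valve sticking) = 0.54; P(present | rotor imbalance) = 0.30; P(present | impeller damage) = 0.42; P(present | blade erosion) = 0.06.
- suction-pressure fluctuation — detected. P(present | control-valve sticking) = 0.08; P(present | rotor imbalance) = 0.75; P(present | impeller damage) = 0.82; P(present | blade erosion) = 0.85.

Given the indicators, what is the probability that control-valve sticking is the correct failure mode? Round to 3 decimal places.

0.189

By Bayes' rule with conditional independence, the unnormalized weight for each hypothesis is prior × ∏ likelihoods:
  control-valve sticking: 0.28 × 0.69 × 0.54 × 0.08 = 0.0083462
  rotor imbalance: 0.16 × 0.22 × 0.30 × 0.75 = 0.00792
  impeller damage: 0.32 × 0.23 × 0.42 × 0.82 = 0.025348
  blade erosion: 0.24 × 0.21 × 0.06 × 0.85 = 0.0025704
Normalizing constant Z = 0.0083462 + 0.00792 + 0.025348 + 0.0025704 = 0.044184.
P(control-valve sticking | evidence) = 0.0083462 / 0.044184 ≈ 0.189.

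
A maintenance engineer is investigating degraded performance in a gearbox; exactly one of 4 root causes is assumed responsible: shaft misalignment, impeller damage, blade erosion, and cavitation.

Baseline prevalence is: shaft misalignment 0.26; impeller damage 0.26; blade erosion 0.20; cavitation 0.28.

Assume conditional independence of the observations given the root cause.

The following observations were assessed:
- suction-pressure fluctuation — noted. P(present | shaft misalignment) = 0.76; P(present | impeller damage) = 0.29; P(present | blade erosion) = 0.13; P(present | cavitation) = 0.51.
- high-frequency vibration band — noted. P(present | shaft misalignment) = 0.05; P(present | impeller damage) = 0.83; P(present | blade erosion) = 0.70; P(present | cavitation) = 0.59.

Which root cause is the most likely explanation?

For each hypothesis, the unnormalized posterior weight is prior × product of the observation likelihoods:
  shaft misalignment: 0.26 × 0.76 × 0.05 = 0.00988
  impeller damage: 0.26 × 0.29 × 0.83 = 0.062582
  blade erosion: 0.20 × 0.13 × 0.70 = 0.0182
  cavitation: 0.28 × 0.51 × 0.59 = 0.084252
Normalizing constant Z = 0.00988 + 0.062582 + 0.0182 + 0.084252 = 0.17491.
P(shaft misalignment | evidence) ≈ 0.00988 / 0.17491 ≈ 0.056
P(impeller damage | evidence) ≈ 0.062582 / 0.17491 ≈ 0.358
P(blade erosion | evidence) ≈ 0.0182 / 0.17491 ≈ 0.104
P(cavitation | evidence) ≈ 0.084252 / 0.17491 ≈ 0.482
The largest is 0.482, so cavitation is most probable.

cavitation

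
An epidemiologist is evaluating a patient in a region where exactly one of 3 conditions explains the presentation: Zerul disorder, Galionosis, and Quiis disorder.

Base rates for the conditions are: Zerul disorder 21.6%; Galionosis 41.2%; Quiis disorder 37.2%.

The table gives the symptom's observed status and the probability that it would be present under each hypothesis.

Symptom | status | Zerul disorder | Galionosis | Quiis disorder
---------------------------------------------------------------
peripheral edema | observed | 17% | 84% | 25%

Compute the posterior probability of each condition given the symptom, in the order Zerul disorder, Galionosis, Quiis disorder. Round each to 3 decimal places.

Multiply each prior by the likelihood of the symptom:
  Zerul disorder: 0.216 × 0.17 = 0.03672
  Galionosis: 0.412 × 0.84 = 0.34608
  Quiis disorder: 0.372 × 0.25 = 0.093
The unnormalized weights sum to 0.4758.
P(Zerul disorder | evidence) = 0.03672 / 0.4758 ≈ 0.077
P(Galionosis | evidence) = 0.34608 / 0.4758 ≈ 0.727
P(Quiis disorder | evidence) = 0.093 / 0.4758 ≈ 0.195

0.077, 0.727, 0.195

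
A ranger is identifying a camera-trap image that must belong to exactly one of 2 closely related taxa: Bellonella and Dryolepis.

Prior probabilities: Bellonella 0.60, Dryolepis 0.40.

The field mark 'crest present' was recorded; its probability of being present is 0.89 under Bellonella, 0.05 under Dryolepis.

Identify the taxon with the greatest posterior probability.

Bellonella

By Bayes' rule, the unnormalized weight for each hypothesis is prior × likelihood:
  Bellonella: 0.60 × 0.89 = 0.534
  Dryolepis: 0.40 × 0.05 = 0.02
Marginal likelihood of the evidence = 0.554.
P(Bellonella | evidence) ≈ 0.534 / 0.554 ≈ 0.964
P(Dryolepis | evidence) ≈ 0.02 / 0.554 ≈ 0.036
The largest is 0.964, so Bellonella is most probable.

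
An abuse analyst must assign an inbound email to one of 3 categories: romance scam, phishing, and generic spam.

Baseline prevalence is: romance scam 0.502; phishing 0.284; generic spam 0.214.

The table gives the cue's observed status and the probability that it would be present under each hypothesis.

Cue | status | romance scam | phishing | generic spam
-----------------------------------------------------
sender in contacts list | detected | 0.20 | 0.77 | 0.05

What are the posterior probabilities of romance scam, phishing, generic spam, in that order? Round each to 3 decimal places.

For each hypothesis, the unnormalized posterior weight is prior × likelihood:
  romance scam: 0.502 × 0.20 = 0.1004
  phishing: 0.284 × 0.77 = 0.21868
  generic spam: 0.214 × 0.05 = 0.0107
The unnormalized weights sum to 0.32978.
P(romance scam | evidence) = 0.1004 / 0.32978 ≈ 0.304
P(phishing | evidence) = 0.21868 / 0.32978 ≈ 0.663
P(generic spam | evidence) = 0.0107 / 0.32978 ≈ 0.032

0.304, 0.663, 0.032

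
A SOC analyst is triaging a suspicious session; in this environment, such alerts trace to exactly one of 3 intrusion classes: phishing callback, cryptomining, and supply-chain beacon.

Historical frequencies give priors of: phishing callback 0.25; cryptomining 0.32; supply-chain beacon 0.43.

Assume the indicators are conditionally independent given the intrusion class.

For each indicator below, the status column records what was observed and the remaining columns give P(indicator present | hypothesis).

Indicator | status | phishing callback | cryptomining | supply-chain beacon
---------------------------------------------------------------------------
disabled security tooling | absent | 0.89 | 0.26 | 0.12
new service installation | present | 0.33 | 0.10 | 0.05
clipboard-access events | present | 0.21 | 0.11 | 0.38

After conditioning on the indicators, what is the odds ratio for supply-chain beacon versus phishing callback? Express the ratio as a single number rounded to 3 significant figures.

3.77

Unnormalized posterior weight (prior times the indicator likelihoods) for each of the two hypotheses (using 1 − P(present | H) for each absent indicator):
  supply-chain beacon: 0.43 × (1 − 0.12) × 0.05 × 0.38 = 0.0071896
  phishing callback: 0.25 × (1 − 0.89) × 0.33 × 0.21 = 0.0019057
Posterior odds = 0.0071896 / 0.0019057 ≈ 3.77.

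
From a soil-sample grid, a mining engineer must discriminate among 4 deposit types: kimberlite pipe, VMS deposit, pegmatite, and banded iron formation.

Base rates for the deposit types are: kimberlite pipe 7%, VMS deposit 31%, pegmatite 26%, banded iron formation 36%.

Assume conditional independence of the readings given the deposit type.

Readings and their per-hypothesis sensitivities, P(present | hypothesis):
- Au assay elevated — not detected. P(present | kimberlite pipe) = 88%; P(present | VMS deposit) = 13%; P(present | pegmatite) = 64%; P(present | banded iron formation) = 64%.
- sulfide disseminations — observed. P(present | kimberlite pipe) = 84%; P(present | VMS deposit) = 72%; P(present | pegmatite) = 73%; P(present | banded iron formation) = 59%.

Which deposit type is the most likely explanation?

By Bayes' rule with conditional independence, the unnormalized weight for each hypothesis is prior × ∏ likelihoods (using 1 − P(present | H) for each absent reading):
  kimberlite pipe: 0.07 × (1 − 0.88) × 0.84 = 0.007056
  VMS deposit: 0.31 × (1 − 0.13) × 0.72 = 0.19418
  pegmatite: 0.26 × (1 − 0.64) × 0.73 = 0.068328
  banded iron formation: 0.36 × (1 − 0.64) × 0.59 = 0.076464
The unnormalized weights sum to 0.34603.
P(kimberlite pipe | evidence) ≈ 0.007056 / 0.34603 ≈ 0.020
P(VMS deposit | evidence) ≈ 0.19418 / 0.34603 ≈ 0.561
P(pegmatite | evidence) ≈ 0.068328 / 0.34603 ≈ 0.197
P(banded iron formation | evidence) ≈ 0.076464 / 0.34603 ≈ 0.221
The largest is 0.561, so VMS deposit is most probable.

VMS deposit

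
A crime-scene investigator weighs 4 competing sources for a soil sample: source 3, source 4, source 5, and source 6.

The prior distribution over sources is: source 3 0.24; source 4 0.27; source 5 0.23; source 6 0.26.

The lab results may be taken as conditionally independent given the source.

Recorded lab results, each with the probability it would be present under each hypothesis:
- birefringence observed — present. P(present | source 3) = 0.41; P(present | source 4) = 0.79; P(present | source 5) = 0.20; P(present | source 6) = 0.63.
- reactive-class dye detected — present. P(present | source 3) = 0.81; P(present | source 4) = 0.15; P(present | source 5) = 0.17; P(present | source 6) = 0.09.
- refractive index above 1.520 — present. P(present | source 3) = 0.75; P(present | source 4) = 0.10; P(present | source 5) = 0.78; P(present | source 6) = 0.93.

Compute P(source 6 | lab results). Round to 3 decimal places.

By Bayes' rule with conditional independence, the unnormalized weight for each hypothesis is prior × ∏ likelihoods:
  source 3: 0.24 × 0.41 × 0.81 × 0.75 = 0.059778
  source 4: 0.27 × 0.79 × 0.15 × 0.10 = 0.0031995
  source 5: 0.23 × 0.20 × 0.17 × 0.78 = 0.0060996
  source 6: 0.26 × 0.63 × 0.09 × 0.93 = 0.01371
The unnormalized weights sum to 0.082787.
P(source 6 | evidence) = 0.01371 / 0.082787 ≈ 0.166.

0.166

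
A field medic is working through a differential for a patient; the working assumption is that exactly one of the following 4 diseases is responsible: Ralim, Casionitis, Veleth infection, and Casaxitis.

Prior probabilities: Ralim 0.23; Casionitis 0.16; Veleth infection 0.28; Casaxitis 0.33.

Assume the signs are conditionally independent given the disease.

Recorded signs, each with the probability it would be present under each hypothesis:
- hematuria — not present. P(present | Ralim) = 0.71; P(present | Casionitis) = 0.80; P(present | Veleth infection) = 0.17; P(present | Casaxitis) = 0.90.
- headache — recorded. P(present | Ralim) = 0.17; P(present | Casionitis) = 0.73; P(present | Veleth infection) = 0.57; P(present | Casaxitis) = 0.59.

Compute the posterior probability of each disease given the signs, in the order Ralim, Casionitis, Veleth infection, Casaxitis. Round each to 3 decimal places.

0.061, 0.125, 0.710, 0.104

By Bayes' rule with conditional independence, the unnormalized weight for each hypothesis is prior × ∏ likelihoods (using 1 − P(present | H) for each absent sign):
  Ralim: 0.23 × (1 − 0.71) × 0.17 = 0.011339
  Casionitis: 0.16 × (1 − 0.80) × 0.73 = 0.02336
  Veleth infection: 0.28 × (1 − 0.17) × 0.57 = 0.13247
  Casaxitis: 0.33 × (1 − 0.90) × 0.59 = 0.01947
Marginal likelihood of the evidence = 0.18664.
P(Ralim | evidence) = 0.011339 / 0.18664 ≈ 0.061
P(Casionitis | evidence) = 0.02336 / 0.18664 ≈ 0.125
P(Veleth infection | evidence) = 0.13247 / 0.18664 ≈ 0.710
P(Casaxitis | evidence) = 0.01947 / 0.18664 ≈ 0.104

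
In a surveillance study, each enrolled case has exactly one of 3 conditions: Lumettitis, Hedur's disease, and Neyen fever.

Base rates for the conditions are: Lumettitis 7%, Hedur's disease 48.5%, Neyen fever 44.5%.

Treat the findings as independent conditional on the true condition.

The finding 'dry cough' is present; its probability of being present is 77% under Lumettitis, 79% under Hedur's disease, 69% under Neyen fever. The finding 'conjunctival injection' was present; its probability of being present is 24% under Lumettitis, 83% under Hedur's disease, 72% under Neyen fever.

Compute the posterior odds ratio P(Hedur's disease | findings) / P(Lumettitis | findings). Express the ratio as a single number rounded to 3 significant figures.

Posterior odds equal prior odds times the likelihood ratio; only the two competing hypotheses matter.
  Hedur's disease: 0.485 × 0.79 × 0.83 = 0.31801
  Lumettitis: 0.070 × 0.77 × 0.24 = 0.012936
Odds(Hedur's disease : Lumettitis) = 0.31801 / 0.012936 ≈ 24.6.

24.6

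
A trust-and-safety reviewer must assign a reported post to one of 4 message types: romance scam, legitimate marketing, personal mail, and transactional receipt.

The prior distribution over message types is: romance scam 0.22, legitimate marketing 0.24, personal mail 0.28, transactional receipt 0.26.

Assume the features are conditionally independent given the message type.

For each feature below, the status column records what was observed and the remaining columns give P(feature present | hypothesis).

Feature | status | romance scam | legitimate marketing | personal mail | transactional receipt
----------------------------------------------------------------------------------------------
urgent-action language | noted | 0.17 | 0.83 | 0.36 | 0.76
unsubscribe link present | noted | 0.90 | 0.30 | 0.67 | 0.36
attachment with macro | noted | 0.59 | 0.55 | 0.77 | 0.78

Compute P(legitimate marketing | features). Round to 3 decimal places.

0.205

For each hypothesis, the unnormalized posterior weight is prior × product of the feature likelihoods:
  romance scam: 0.22 × 0.17 × 0.90 × 0.59 = 0.019859
  legitimate marketing: 0.24 × 0.83 × 0.30 × 0.55 = 0.032868
  personal mail: 0.28 × 0.36 × 0.67 × 0.77 = 0.052003
  transactional receipt: 0.26 × 0.76 × 0.36 × 0.78 = 0.055486
Marginal likelihood of the evidence = 0.16022.
P(legitimate marketing | evidence) = 0.032868 / 0.16022 ≈ 0.205.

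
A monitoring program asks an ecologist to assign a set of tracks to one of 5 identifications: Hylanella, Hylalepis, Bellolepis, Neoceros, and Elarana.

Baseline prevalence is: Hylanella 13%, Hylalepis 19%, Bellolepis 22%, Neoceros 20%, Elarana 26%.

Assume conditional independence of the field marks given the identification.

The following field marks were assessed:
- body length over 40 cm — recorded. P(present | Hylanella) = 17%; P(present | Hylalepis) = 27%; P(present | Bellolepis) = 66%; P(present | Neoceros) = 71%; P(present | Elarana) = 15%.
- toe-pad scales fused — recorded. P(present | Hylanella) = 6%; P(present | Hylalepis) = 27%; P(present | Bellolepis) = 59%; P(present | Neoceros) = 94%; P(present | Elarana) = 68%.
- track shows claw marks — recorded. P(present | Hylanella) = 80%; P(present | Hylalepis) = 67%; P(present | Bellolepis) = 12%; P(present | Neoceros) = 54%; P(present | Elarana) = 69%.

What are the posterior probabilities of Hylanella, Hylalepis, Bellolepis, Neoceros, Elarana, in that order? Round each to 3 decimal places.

By Bayes' rule with conditional independence, the unnormalized weight for each hypothesis is prior × ∏ likelihoods:
  Hylanella: 0.13 × 0.17 × 0.06 × 0.80 = 0.0010608
  Hylalepis: 0.19 × 0.27 × 0.27 × 0.67 = 0.0092802
  Bellolepis: 0.22 × 0.66 × 0.59 × 0.12 = 0.01028
  Neoceros: 0.20 × 0.71 × 0.94 × 0.54 = 0.072079
  Elarana: 0.26 × 0.15 × 0.68 × 0.69 = 0.018299
Marginal likelihood of the evidence = 0.111.
P(Hylanella | evidence) = 0.0010608 / 0.111 ≈ 0.010
P(Hylalepis | evidence) = 0.0092802 / 0.111 ≈ 0.084
P(Bellolepis | evidence) = 0.01028 / 0.111 ≈ 0.093
P(Neoceros | evidence) = 0.072079 / 0.111 ≈ 0.649
P(Elarana | evidence) = 0.018299 / 0.111 ≈ 0.165

0.010, 0.084, 0.093, 0.649, 0.165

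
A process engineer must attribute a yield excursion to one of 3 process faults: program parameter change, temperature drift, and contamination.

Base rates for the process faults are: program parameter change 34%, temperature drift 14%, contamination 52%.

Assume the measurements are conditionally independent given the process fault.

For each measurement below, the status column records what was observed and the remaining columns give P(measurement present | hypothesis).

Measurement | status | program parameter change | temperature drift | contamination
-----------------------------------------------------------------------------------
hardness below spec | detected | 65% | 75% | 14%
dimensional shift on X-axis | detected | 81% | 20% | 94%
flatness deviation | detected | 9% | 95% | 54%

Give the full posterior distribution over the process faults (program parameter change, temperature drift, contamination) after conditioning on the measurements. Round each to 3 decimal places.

0.221, 0.273, 0.506

Multiply each prior by the joint likelihood of the measurement pattern:
  program parameter change: 0.34 × 0.65 × 0.81 × 0.09 = 0.016111
  temperature drift: 0.14 × 0.75 × 0.20 × 0.95 = 0.01995
  contamination: 0.52 × 0.14 × 0.94 × 0.54 = 0.036953
Marginal likelihood of the evidence = 0.073014.
P(program parameter change | evidence) = 0.016111 / 0.073014 ≈ 0.221
P(temperature drift | evidence) = 0.01995 / 0.073014 ≈ 0.273
P(contamination | evidence) = 0.036953 / 0.073014 ≈ 0.506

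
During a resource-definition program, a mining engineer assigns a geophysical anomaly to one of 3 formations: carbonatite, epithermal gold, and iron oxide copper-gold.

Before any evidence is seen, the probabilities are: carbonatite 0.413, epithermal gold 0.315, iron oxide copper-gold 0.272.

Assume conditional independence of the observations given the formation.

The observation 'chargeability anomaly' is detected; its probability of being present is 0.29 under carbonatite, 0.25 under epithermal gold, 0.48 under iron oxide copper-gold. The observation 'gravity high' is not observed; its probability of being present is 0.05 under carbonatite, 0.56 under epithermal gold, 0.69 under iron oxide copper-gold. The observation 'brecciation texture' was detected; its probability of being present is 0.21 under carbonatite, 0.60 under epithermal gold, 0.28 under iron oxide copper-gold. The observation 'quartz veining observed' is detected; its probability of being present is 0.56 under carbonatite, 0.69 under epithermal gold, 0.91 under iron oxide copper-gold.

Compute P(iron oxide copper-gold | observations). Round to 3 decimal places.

For each hypothesis, the unnormalized posterior weight is prior × product of the observation likelihoods (using 1 − P(present | H) for each absent observation):
  carbonatite: 0.413 × 0.29 × (1 − 0.05) × 0.21 × 0.56 = 0.013381
  epithermal gold: 0.315 × 0.25 × (1 − 0.56) × 0.60 × 0.69 = 0.014345
  iron oxide copper-gold: 0.272 × 0.48 × (1 − 0.69) × 0.28 × 0.91 = 0.010313
Marginal likelihood of the evidence = 0.038038.
P(iron oxide copper-gold | evidence) = 0.010313 / 0.038038 ≈ 0.271.

0.271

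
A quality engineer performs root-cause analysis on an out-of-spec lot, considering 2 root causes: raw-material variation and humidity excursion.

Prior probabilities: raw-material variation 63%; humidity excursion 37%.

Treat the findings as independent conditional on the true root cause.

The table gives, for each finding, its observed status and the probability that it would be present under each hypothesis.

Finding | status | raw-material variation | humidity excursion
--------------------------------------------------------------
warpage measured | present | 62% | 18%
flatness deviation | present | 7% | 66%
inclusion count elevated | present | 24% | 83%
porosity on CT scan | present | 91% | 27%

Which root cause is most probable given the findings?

For each hypothesis, the unnormalized posterior weight is prior × product of the finding likelihoods:
  raw-material variation: 0.63 × 0.62 × 0.07 × 0.24 × 0.91 = 0.0059715
  humidity excursion: 0.37 × 0.18 × 0.66 × 0.83 × 0.27 = 0.0098505
Marginal likelihood of the evidence = 0.015822.
P(raw-material variation | evidence) ≈ 0.0059715 / 0.015822 ≈ 0.377
P(humidity excursion | evidence) ≈ 0.0098505 / 0.015822 ≈ 0.623
The largest is 0.623, so humidity excursion is most probable.

humidity excursion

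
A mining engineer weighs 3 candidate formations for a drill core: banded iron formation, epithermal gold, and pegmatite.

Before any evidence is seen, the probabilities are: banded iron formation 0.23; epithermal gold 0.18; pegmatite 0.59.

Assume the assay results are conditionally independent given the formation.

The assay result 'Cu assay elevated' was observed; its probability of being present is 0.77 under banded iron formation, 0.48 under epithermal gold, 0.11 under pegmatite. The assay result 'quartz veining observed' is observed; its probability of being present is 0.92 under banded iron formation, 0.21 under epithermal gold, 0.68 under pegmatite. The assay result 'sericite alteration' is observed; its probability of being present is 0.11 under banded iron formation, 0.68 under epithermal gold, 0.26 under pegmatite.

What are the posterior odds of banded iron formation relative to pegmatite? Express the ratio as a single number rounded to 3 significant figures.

The normalizing constant cancels in an odds ratio, so compute prior × likelihood for the two hypotheses only:
  banded iron formation: 0.23 × 0.77 × 0.92 × 0.11 = 0.017923
  pegmatite: 0.59 × 0.11 × 0.68 × 0.26 = 0.011474
Posterior odds = 0.017923 / 0.011474 ≈ 1.56.

1.56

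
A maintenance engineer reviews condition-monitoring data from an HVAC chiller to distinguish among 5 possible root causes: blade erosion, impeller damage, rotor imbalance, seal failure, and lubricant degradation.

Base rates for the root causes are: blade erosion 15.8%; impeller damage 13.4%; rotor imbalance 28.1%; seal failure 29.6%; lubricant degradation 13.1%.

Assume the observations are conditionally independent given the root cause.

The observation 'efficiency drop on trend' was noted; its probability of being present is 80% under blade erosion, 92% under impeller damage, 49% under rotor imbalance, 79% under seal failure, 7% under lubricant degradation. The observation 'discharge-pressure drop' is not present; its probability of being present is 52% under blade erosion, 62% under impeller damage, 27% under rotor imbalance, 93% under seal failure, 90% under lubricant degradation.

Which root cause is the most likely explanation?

By Bayes' rule with conditional independence, the unnormalized weight for each hypothesis is prior × ∏ likelihoods (using 1 − P(present | H) for each absent observation):
  blade erosion: 0.158 × 0.80 × (1 − 0.52) = 0.060672
  impeller damage: 0.134 × 0.92 × (1 − 0.62) = 0.046846
  rotor imbalance: 0.281 × 0.49 × (1 − 0.27) = 0.10051
  seal failure: 0.296 × 0.79 × (1 − 0.93) = 0.016369
  lubricant degradation: 0.131 × 0.07 × (1 − 0.90) = 0.000917
Normalizing constant Z = 0.060672 + 0.046846 + 0.10051 + 0.016369 + 0.000917 = 0.22532.
P(blade erosion | evidence) ≈ 0.060672 / 0.22532 ≈ 0.269
P(impeller damage | evidence) ≈ 0.046846 / 0.22532 ≈ 0.208
P(rotor imbalance | evidence) ≈ 0.10051 / 0.22532 ≈ 0.446
P(seal failure | evidence) ≈ 0.016369 / 0.22532 ≈ 0.073
P(lubricant degradation | evidence) ≈ 0.000917 / 0.22532 ≈ 0.004
The largest is 0.446, so rotor imbalance is most probable.

rotor imbalance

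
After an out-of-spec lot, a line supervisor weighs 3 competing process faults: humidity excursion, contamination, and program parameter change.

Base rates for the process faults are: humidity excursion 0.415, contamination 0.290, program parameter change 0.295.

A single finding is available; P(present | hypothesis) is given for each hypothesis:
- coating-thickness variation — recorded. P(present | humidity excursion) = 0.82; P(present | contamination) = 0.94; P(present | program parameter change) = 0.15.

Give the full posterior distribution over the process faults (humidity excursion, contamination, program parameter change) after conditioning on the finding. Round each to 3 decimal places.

0.518, 0.415, 0.067

By Bayes' rule, the unnormalized weight for each hypothesis is prior × likelihood:
  humidity excursion: 0.415 × 0.82 = 0.3403
  contamination: 0.290 × 0.94 = 0.2726
  program parameter change: 0.295 × 0.15 = 0.04425
The unnormalized weights sum to 0.65715.
P(humidity excursion | evidence) = 0.3403 / 0.65715 ≈ 0.518
P(contamination | evidence) = 0.2726 / 0.65715 ≈ 0.415
P(program parameter change | evidence) = 0.04425 / 0.65715 ≈ 0.067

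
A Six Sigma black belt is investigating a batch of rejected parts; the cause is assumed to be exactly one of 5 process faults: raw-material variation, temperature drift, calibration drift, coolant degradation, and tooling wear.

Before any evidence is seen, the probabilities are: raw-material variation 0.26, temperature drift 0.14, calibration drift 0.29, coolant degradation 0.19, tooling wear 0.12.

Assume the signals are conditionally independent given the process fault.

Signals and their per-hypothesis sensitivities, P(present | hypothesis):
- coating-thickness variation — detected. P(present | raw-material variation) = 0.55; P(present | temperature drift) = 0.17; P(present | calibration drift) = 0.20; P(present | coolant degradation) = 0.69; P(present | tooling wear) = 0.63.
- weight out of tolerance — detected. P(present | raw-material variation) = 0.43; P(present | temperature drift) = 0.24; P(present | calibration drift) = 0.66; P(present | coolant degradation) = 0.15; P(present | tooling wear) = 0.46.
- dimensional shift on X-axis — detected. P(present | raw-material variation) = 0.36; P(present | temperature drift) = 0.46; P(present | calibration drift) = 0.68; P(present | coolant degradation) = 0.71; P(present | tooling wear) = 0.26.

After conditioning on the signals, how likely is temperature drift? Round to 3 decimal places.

By Bayes' rule with conditional independence, the unnormalized weight for each hypothesis is prior × ∏ likelihoods:
  raw-material variation: 0.26 × 0.55 × 0.43 × 0.36 = 0.022136
  temperature drift: 0.14 × 0.17 × 0.24 × 0.46 = 0.0026275
  calibration drift: 0.29 × 0.20 × 0.66 × 0.68 = 0.02603
  coolant degradation: 0.19 × 0.69 × 0.15 × 0.71 = 0.013962
  tooling wear: 0.12 × 0.63 × 0.46 × 0.26 = 0.0090418
The unnormalized weights sum to 0.073798.
P(temperature drift | evidence) = 0.0026275 / 0.073798 ≈ 0.036.

0.036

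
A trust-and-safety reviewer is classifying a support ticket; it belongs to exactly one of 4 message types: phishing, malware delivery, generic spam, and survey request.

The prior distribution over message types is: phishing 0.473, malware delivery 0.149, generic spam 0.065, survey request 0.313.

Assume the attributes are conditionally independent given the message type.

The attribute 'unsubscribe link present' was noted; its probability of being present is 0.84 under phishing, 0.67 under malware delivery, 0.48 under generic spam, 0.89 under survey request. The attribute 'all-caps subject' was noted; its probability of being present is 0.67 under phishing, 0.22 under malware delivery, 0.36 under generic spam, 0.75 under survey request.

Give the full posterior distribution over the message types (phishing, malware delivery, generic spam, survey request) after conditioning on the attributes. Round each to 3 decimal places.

For each hypothesis, the unnormalized posterior weight is prior × product of the attribute likelihoods:
  phishing: 0.473 × 0.84 × 0.67 = 0.2662
  malware delivery: 0.149 × 0.67 × 0.22 = 0.021963
  generic spam: 0.065 × 0.48 × 0.36 = 0.011232
  survey request: 0.313 × 0.89 × 0.75 = 0.20893
Normalizing constant Z = 0.2662 + 0.021963 + 0.011232 + 0.20893 = 0.50833.
P(phishing | evidence) = 0.2662 / 0.50833 ≈ 0.524
P(malware delivery | evidence) = 0.021963 / 0.50833 ≈ 0.043
P(generic spam | evidence) = 0.011232 / 0.50833 ≈ 0.022
P(survey request | evidence) = 0.20893 / 0.50833 ≈ 0.411

0.524, 0.043, 0.022, 0.411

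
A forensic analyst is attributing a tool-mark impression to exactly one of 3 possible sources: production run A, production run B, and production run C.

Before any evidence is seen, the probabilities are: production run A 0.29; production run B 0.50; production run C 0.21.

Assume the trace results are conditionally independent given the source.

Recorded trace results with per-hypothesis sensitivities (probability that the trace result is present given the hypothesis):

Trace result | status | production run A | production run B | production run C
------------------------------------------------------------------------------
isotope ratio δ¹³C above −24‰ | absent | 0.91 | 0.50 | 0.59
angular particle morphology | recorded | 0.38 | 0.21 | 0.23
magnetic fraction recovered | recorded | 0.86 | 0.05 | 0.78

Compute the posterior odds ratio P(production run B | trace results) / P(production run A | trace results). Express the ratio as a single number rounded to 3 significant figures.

The normalizing constant cancels in an odds ratio, so compute prior × likelihood for the two hypotheses only (using 1 − P(present | H) for each absent trace result):
  production run B: 0.50 × (1 − 0.50) × 0.21 × 0.05 = 0.002625
  production run A: 0.29 × (1 − 0.91) × 0.38 × 0.86 = 0.0085295
Posterior odds = 0.002625 / 0.0085295 ≈ 0.308.

0.308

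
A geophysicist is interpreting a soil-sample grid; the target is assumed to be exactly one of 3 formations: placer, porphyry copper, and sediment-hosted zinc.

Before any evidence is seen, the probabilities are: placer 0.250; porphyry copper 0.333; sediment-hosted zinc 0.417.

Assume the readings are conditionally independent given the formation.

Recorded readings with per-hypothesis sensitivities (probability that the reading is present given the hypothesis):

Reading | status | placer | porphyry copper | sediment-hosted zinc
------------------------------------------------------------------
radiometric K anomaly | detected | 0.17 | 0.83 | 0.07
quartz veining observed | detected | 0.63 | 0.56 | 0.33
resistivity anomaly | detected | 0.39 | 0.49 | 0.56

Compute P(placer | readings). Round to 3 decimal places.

Multiply each prior by the joint likelihood of the reading pattern:
  placer: 0.250 × 0.17 × 0.63 × 0.39 = 0.010442
  porphyry copper: 0.333 × 0.83 × 0.56 × 0.49 = 0.075841
  sediment-hosted zinc: 0.417 × 0.07 × 0.33 × 0.56 = 0.0053943
Marginal likelihood of the evidence = 0.091678.
P(placer | evidence) = 0.010442 / 0.091678 ≈ 0.114.

0.114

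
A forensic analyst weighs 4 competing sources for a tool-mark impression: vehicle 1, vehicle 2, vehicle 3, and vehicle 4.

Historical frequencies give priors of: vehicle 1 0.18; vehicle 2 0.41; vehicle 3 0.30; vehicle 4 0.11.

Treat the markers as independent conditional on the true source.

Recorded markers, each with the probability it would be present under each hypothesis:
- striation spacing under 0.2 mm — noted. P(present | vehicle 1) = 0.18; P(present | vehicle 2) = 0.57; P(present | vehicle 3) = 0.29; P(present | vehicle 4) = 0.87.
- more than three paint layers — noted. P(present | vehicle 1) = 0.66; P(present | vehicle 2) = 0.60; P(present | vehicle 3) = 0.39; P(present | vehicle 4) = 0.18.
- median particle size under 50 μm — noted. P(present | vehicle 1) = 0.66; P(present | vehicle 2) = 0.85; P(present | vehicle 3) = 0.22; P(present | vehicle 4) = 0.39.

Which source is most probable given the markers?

Multiply each prior by the joint likelihood of the marker pattern:
  vehicle 1: 0.18 × 0.18 × 0.66 × 0.66 = 0.014113
  vehicle 2: 0.41 × 0.57 × 0.60 × 0.85 = 0.11919
  vehicle 3: 0.30 × 0.29 × 0.39 × 0.22 = 0.0074646
  vehicle 4: 0.11 × 0.87 × 0.18 × 0.39 = 0.0067181
The unnormalized weights sum to 0.14748.
P(vehicle 1 | evidence) ≈ 0.014113 / 0.14748 ≈ 0.096
P(vehicle 2 | evidence) ≈ 0.11919 / 0.14748 ≈ 0.808
P(vehicle 3 | evidence) ≈ 0.0074646 / 0.14748 ≈ 0.051
P(vehicle 4 | evidence) ≈ 0.0067181 / 0.14748 ≈ 0.046
The largest is 0.808, so vehicle 2 is most probable.

vehicle 2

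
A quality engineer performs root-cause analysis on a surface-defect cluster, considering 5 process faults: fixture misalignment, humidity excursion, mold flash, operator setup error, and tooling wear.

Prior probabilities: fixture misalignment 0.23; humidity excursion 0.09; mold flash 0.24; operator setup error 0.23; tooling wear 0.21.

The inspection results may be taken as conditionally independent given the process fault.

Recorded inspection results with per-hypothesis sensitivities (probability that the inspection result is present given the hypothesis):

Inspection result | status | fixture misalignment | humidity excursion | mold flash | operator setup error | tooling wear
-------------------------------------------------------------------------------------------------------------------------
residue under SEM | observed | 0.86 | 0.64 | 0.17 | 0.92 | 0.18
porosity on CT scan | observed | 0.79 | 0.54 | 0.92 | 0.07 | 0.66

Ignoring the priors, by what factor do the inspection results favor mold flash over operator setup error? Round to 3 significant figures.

2.43

Take the product of per-inspection result likelihoods under each hypothesis, then divide.
  mold flash: 0.17 × 0.92 = 0.1564
  operator setup error: 0.92 × 0.07 = 0.0644
Bayes factor = 0.1564 / 0.0644 ≈ 2.43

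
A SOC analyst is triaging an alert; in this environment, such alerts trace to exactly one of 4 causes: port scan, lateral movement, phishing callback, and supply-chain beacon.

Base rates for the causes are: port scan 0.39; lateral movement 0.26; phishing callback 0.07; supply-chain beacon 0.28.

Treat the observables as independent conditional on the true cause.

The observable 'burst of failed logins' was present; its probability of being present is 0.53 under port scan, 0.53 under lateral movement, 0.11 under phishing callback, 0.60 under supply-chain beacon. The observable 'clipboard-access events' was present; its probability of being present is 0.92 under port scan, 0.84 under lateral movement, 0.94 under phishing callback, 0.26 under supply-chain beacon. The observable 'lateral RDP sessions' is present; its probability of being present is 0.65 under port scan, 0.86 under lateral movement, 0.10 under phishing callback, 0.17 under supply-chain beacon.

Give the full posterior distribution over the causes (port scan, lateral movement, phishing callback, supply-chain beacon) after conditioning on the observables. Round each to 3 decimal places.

0.534, 0.430, 0.003, 0.032

By Bayes' rule with conditional independence, the unnormalized weight for each hypothesis is prior × ∏ likelihoods:
  port scan: 0.39 × 0.53 × 0.92 × 0.65 = 0.12361
  lateral movement: 0.26 × 0.53 × 0.84 × 0.86 = 0.099547
  phishing callback: 0.07 × 0.11 × 0.94 × 0.10 = 0.0007238
  supply-chain beacon: 0.28 × 0.60 × 0.26 × 0.17 = 0.0074256
The unnormalized weights sum to 0.2313.
P(port scan | evidence) = 0.12361 / 0.2313 ≈ 0.534
P(lateral movement | evidence) = 0.099547 / 0.2313 ≈ 0.430
P(phishing callback | evidence) = 0.0007238 / 0.2313 ≈ 0.003
P(supply-chain beacon | evidence) = 0.0074256 / 0.2313 ≈ 0.032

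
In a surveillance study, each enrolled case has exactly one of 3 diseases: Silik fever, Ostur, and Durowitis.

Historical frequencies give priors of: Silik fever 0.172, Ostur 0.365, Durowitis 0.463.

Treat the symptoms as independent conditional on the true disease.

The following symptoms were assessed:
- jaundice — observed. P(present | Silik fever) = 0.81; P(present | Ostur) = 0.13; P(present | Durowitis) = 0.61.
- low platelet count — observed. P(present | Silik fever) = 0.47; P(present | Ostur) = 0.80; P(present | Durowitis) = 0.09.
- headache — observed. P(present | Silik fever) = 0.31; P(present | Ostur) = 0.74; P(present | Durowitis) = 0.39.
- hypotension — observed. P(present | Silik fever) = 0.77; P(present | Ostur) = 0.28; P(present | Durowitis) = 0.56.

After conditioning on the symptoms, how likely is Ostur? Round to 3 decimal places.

0.271

For each hypothesis, the unnormalized posterior weight is prior × product of the symptom likelihoods:
  Silik fever: 0.172 × 0.81 × 0.47 × 0.31 × 0.77 = 0.01563
  Ostur: 0.365 × 0.13 × 0.80 × 0.74 × 0.28 = 0.0078653
  Durowitis: 0.463 × 0.61 × 0.09 × 0.39 × 0.56 = 0.0055514
Marginal likelihood of the evidence = 0.029047.
P(Ostur | evidence) = 0.0078653 / 0.029047 ≈ 0.271.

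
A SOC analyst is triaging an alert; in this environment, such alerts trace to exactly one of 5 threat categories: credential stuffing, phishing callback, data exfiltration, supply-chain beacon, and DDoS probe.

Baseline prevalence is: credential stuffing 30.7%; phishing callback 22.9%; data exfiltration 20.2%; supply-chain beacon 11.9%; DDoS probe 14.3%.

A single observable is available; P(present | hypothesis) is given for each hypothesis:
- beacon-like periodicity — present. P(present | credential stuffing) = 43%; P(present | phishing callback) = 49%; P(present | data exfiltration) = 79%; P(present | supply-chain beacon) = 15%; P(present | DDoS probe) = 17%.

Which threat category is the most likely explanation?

data exfiltration

For each hypothesis, the unnormalized posterior weight is prior × likelihood:
  credential stuffing: 0.307 × 0.43 = 0.13201
  phishing callback: 0.229 × 0.49 = 0.11221
  data exfiltration: 0.202 × 0.79 = 0.15958
  supply-chain beacon: 0.119 × 0.15 = 0.01785
  DDoS probe: 0.143 × 0.17 = 0.02431
The unnormalized weights sum to 0.44596.
P(credential stuffing | evidence) ≈ 0.13201 / 0.44596 ≈ 0.296
P(phishing callback | evidence) ≈ 0.11221 / 0.44596 ≈ 0.252
P(data exfiltration | evidence) ≈ 0.15958 / 0.44596 ≈ 0.358
P(supply-chain beacon | evidence) ≈ 0.01785 / 0.44596 ≈ 0.040
P(DDoS probe | evidence) ≈ 0.02431 / 0.44596 ≈ 0.055
The largest is 0.358, so data exfiltration is most probable.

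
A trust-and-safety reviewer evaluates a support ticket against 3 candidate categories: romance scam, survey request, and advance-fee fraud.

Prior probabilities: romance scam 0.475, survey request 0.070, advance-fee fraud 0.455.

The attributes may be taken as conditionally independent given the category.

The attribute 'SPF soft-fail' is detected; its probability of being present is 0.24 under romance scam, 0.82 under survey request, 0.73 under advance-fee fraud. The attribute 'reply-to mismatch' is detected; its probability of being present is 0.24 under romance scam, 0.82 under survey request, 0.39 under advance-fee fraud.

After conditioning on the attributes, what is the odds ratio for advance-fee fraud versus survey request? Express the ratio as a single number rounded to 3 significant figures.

2.75

The normalizing constant cancels in an odds ratio, so compute prior × likelihood for the two hypotheses only:
  advance-fee fraud: 0.455 × 0.73 × 0.39 = 0.12954
  survey request: 0.070 × 0.82 × 0.82 = 0.047068
Odds(advance-fee fraud : survey request) = 0.12954 / 0.047068 ≈ 2.75.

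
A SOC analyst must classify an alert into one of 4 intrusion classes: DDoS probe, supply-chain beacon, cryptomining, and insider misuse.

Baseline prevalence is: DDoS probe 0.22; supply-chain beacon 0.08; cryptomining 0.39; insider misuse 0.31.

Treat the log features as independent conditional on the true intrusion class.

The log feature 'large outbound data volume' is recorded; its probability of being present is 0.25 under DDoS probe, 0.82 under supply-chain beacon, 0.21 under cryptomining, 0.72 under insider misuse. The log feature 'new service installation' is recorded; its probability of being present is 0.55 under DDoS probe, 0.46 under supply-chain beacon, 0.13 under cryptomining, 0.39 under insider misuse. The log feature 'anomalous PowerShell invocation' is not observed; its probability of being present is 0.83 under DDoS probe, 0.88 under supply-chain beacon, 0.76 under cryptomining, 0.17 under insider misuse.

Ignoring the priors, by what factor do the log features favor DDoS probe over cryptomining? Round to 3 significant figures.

3.57

The Bayes factor is the ratio of the joint likelihoods of the log feature pattern under the two hypotheses (using 1 − P(present | H) for each absent log feature).
  DDoS probe: 0.25 × 0.55 × (1 − 0.83) = 0.023375
  cryptomining: 0.21 × 0.13 × (1 − 0.76) = 0.006552
Bayes factor = 0.023375 / 0.006552 ≈ 3.57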